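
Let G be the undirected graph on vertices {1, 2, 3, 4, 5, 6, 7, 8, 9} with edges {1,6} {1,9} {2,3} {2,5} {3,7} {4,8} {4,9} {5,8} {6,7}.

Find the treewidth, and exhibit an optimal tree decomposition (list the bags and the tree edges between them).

Treewidth 2.
One optimal decomposition is:
Bags: B1 = {2, 3, 5}  B2 = {3, 5, 7}  B3 = {5, 6, 7}  B4 = {1, 5, 6}  B5 = {1, 5, 9}  B6 = {4, 5, 9}  B7 = {4, 5, 8}
Tree: B1–B2, B2–B3, B3–B4, B4–B5, B5–B6, B6–B7

Every bag has size at most 3, so the width is 3 − 1 = 2 and tw(G) ≤ 2. The edges 5–2–3–7–6–1–9–4–8–5 form a cycle, so G is not a tree and its treewidth is at least 2. Combining the bounds, tw(G) = 2.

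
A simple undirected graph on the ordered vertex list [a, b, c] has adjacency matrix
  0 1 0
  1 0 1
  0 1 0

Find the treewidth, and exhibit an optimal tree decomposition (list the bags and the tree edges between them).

Treewidth 1.
One optimal decomposition is:
Bags: B1 = {a, b}  B2 = {b, c}
Tree: B1–B2

The largest bag has 2 vertices, giving width 1; this decomposition certifies tw(G) ≤ 1. G has an edge, so its treewidth is at least 1. Therefore the treewidth is 1.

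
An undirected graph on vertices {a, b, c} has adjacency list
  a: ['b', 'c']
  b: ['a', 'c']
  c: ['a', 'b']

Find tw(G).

2

A width-2 tree decomposition is:
Bags: B1 = {a, b, c}
Tree: (single bag)
A single bag containing all 3 vertices is trivially a valid decomposition of width 2. Conversely, {a, b, c} is a clique of size 3, and the vertices of any clique must share a bag in every tree decomposition; so some bag has ≥ 3 vertices and tw(G) ≥ 2. The upper and lower bounds meet at 2, so that is the treewidth.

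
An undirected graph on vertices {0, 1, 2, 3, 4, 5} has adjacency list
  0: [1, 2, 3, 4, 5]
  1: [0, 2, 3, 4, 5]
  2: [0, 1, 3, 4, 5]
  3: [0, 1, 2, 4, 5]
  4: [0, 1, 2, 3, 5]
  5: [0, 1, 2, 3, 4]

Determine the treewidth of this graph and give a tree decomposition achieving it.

Treewidth 5.
One optimal decomposition is:
Bags: B1 = {0, 1, 2, 3, 4, 5}
Tree: (single bag)

With just one bag of size 6, the width is 6 − 1 = 5, so tw(G) ≤ 5. On the other hand G contains the 6-clique {0, 1, 2, 3, 4, 5}. A clique must lie in a single bag of any decomposition, so no decomposition can have width below 5. The upper and lower bounds meet at 5, so that is the treewidth.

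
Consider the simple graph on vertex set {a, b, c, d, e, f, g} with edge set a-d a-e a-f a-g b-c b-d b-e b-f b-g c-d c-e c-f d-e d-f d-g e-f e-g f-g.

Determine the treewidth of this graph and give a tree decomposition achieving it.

Treewidth 4.
One such decomposition:
Bags: B1 = {b, c, d, e, f}  B2 = {b, d, e, f, g}  B3 = {a, d, e, f, g}
Tree: B1–B2, B2–B3

Every bag has size at most 5, so the width is 5 − 1 = 4 and tw(G) ≤ 4. For the lower bound, the 5 vertices {a, d, e, f, g} are pairwise adjacent, and any tree decomposition puts a clique entirely inside one bag — forcing width ≥ 4. Combining the bounds, tw(G) = 4.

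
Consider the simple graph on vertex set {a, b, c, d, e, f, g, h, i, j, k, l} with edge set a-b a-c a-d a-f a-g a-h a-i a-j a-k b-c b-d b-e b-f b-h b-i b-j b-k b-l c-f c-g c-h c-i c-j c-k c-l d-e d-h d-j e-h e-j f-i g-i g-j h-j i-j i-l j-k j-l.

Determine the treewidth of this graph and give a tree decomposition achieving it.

Treewidth 4.
One such decomposition:
Bags: B1 = {a, b, c, i, j}  B2 = {a, b, c, h, j}  B3 = {a, b, c, j, k}  B4 = {a, b, d, h, j}  B5 = {b, d, e, h, j}  B6 = {a, c, g, i, j}  B7 = {b, c, i, j, l}  B8 = {a, b, c, f, i}
Tree: B1–B2, B2–B3, B2–B4, B4–B5, B1–B6, B1–B7, B1–B8

The largest bag has 5 vertices, giving width 4; this decomposition certifies tw(G) ≤ 4. Conversely, {a, c, g, i, j} is a clique of size 5, and the vertices of any clique must share a bag in every tree decomposition; so some bag has ≥ 5 vertices and tw(G) ≥ 4. Therefore the treewidth is 4.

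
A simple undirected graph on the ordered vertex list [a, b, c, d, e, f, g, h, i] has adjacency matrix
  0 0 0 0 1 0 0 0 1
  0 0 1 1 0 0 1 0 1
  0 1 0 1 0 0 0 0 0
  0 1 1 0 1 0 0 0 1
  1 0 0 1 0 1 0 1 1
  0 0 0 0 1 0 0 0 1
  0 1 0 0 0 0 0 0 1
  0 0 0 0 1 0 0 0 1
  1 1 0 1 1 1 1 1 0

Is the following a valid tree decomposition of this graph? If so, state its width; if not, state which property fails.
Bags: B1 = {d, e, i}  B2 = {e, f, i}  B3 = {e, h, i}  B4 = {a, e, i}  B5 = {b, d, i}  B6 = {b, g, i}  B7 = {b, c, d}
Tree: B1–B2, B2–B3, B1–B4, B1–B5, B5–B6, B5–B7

Checking the three conditions: (i) the bags cover all of {a, b, c, d, e, f, g, h, i}; (ii) for each edge, some bag contains both endpoints; (iii) the bags containing any fixed vertex form a subtree. All hold, so the decomposition is valid with width 3 − 1 = 2.

Yes; width 2.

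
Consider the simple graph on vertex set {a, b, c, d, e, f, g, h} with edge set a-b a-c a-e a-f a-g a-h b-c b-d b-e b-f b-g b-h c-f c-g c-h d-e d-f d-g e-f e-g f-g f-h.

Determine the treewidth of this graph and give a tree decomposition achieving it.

Treewidth 4.
One optimal decomposition is:
Bags: B1 = {a, b, c, f, g}  B2 = {a, b, c, f, h}  B3 = {a, b, e, f, g}  B4 = {b, d, e, f, g}
Tree: B1–B2, B1–B3, B3–B4

Each bag holds 5 vertices, so the decomposition has width 4, which upper-bounds the treewidth. On the other hand G contains the 5-clique {b, d, e, f, g}. A clique must lie in a single bag of any decomposition, so no decomposition can have width below 4. Hence tw(G) = 4 exactly.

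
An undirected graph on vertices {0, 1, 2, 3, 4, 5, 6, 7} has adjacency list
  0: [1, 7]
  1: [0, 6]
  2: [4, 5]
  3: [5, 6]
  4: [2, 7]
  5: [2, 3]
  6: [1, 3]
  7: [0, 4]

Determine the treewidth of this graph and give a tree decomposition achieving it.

Treewidth 2.
One optimal decomposition is:
Bags: B1 = {0, 1, 7}  B2 = {1, 4, 7}  B3 = {1, 2, 4}  B4 = {1, 2, 5}  B5 = {1, 3, 5}  B6 = {1, 3, 6}
Tree: B1–B2, B2–B3, B3–B4, B4–B5, B5–B6

Every bag has size at most 3, so the width is 3 − 1 = 2 and tw(G) ≤ 2. For the lower bound, G contains the cycle 1–0–7–4–2–5–3–6–1, so G is not a forest; only forests have treewidth ≤ 1, hence tw(G) ≥ 2. The upper and lower bounds meet at 2, so that is the treewidth.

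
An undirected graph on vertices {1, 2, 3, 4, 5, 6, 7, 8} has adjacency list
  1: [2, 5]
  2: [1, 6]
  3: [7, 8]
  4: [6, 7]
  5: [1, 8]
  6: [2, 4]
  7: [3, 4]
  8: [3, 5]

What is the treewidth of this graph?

2

A width-2 tree decomposition is:
Bags: B1 = {3, 5, 8}  B2 = {3, 5, 7}  B3 = {4, 5, 7}  B4 = {4, 5, 6}  B5 = {2, 5, 6}  B6 = {1, 2, 5}
Tree: B1–B2, B2–B3, B3–B4, B4–B5, B5–B6
Each bag holds 3 vertices, so the decomposition has width 2, which upper-bounds the treewidth. The edges 5–8–3–7–4–6–2–1–5 form a cycle, so G is not a tree and its treewidth is at least 2. The upper and lower bounds meet at 2, so that is the treewidth.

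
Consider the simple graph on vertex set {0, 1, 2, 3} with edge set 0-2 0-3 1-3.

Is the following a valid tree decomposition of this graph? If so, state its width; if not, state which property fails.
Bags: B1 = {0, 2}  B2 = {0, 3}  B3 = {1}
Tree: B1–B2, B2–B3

A tree decomposition must satisfy three properties: every vertex lies in some bag; for every edge, both endpoints lie together in some bag; and for every vertex, the bags containing it form a connected subtree. Here edge (3,1) lies in no bag, so the decomposition is invalid.

No — edge (3,1) lies in no bag.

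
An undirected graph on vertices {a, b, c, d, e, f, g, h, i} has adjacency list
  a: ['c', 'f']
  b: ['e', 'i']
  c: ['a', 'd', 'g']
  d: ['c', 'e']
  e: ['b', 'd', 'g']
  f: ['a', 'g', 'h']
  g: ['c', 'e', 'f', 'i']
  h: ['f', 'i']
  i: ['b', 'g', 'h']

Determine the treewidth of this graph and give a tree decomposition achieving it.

Treewidth 3.
Bags: B1 = {b, f, h, i}  B2 = {b, f, g, i}  B3 = {b, e, f, g}  B4 = {a, e, f, g}  B5 = {a, c, e, g}  B6 = {a, c, d, e}
Tree: B1–B2, B2–B3, B3–B4, B4–B5, B5–B6

Every bag has size at most 4, so the width is 4 − 1 = 3 and tw(G) ≤ 3. For the lower bound: the 4 vertex sets {b,h,i}, {f}, {g}, {a,c,d,e} are disjoint, each induces a connected subgraph, and every pair is joined by at least one edge of G. Contracting each set to a single vertex therefore yields K_{4} as a minor, and since treewidth is minor-monotone, tw(G) ≥ tw(K_{4}) = 3. Hence tw(G) = 3 exactly.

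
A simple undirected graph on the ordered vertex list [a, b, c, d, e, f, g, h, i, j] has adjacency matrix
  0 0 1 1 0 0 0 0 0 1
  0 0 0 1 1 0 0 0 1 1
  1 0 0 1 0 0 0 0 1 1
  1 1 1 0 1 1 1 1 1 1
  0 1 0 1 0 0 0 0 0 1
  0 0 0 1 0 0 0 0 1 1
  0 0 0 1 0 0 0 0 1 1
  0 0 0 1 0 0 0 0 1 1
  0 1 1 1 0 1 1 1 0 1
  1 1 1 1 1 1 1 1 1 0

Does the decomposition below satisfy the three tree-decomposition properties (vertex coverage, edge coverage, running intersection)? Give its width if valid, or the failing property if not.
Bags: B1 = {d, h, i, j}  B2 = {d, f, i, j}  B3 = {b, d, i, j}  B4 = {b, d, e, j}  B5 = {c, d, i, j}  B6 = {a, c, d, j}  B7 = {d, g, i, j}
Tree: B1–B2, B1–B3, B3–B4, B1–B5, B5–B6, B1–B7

Yes; width 3.

Every vertex of G appears in some bag (union = {a, b, c, d, e, f, g, h, i, j}); every edge is covered by a bag; and for each vertex v the set of bags containing v is connected in the bag tree. The decomposition is therefore valid. The largest bag has 4 vertices, so the width is 3.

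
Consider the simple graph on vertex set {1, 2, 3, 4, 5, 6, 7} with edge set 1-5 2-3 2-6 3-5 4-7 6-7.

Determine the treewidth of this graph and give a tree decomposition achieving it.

Treewidth 1.
One such decomposition:
Bags: B1 = {1, 5}  B2 = {3, 5}  B3 = {2, 3}  B4 = {2, 6}  B5 = {6, 7}  B6 = {4, 7}
Tree: B1–B2, B2–B3, B3–B4, B4–B5, B5–B6

Every bag has size at most 2, so the width is 2 − 1 = 1 and tw(G) ≤ 1. Any graph with an edge has treewidth ≥ 1, and G has the edge 1–5. Therefore the treewidth is 1.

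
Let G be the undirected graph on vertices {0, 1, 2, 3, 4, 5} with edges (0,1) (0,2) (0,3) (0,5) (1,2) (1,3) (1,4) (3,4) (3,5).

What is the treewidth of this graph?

A width-2 tree decomposition is:
Bags: B1 = {0, 1, 2}  B2 = {0, 1, 3}  B3 = {0, 3, 5}  B4 = {1, 3, 4}
Tree: B1–B2, B2–B3, B2–B4
Every bag has size at most 3, so the width is 3 − 1 = 2 and tw(G) ≤ 2. For the lower bound, the 3 vertices {0, 1, 2} are pairwise adjacent, and any tree decomposition puts a clique entirely inside one bag — forcing width ≥ 2. Hence tw(G) = 2 exactly.

2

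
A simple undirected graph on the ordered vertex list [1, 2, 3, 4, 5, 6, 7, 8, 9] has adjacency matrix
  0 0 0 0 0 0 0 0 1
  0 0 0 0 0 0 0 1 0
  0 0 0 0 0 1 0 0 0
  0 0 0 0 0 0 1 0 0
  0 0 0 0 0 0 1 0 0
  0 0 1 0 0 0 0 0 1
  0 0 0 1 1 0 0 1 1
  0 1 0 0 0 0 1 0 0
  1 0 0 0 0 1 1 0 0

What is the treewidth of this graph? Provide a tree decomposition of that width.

Treewidth 1.
Bags: B1 = {7, 8}  B2 = {7, 9}  B3 = {1, 9}  B4 = {4, 7}  B5 = {6, 9}  B6 = {5, 7}  B7 = {3, 6}  B8 = {2, 8}
Tree: B1–B2, B2–B3, B2–B4, B3–B5, B1–B6, B5–B7, B1–B8

Each bag holds 2 vertices, so the decomposition has width 1, which upper-bounds the treewidth. Any graph with an edge has treewidth ≥ 1, and G has the edge 8–7. Hence tw(G) = 1 exactly.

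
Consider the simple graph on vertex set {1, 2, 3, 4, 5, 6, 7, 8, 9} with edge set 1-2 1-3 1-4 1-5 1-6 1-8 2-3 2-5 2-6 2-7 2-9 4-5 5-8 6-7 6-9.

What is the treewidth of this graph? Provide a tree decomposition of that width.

Treewidth 2.
One optimal decomposition is:
Bags: B1 = {1, 2, 5}  B2 = {1, 2, 3}  B3 = {1, 2, 6}  B4 = {2, 6, 9}  B5 = {2, 6, 7}  B6 = {1, 5, 8}  B7 = {1, 4, 5}
Tree: B1–B2, B1–B3, B3–B4, B4–B5, B1–B6, B6–B7

Every bag has size at most 3, so the width is 3 − 1 = 2 and tw(G) ≤ 2. For the lower bound, the 3 vertices {1, 5, 8} are pairwise adjacent, and any tree decomposition puts a clique entirely inside one bag — forcing width ≥ 2. Combining the bounds, tw(G) = 2.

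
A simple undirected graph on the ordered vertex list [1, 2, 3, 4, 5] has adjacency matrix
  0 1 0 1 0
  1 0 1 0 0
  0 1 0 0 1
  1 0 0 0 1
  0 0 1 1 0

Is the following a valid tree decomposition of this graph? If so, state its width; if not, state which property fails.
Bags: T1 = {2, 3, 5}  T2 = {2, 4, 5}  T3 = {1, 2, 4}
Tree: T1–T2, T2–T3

Every vertex of G appears in some bag (union = {1, 2, 3, 4, 5}); every edge is covered by a bag; and for each vertex v the set of bags containing v is connected in the bag tree. The decomposition is therefore valid. The largest bag has 3 vertices, so the width is 2.

Yes; width 2.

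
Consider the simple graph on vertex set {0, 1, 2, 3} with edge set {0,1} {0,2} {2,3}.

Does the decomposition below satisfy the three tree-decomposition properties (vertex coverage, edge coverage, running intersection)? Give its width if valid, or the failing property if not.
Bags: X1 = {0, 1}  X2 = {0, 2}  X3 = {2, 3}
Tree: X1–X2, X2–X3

Yes; width 1.

Vertex coverage: the bags together contain {0, 1, 2, 3}, the full vertex set. Edge coverage: each edge of G has both endpoints in at least one bag. Running intersection: for every vertex, the bags containing it form a connected subtree. All three properties hold, so this is a valid tree decomposition of width max|bag| − 1 = 1, and hence tw(G) ≤ 1.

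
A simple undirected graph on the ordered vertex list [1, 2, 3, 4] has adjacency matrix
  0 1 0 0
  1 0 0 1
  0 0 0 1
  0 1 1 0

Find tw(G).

A width-1 tree decomposition is:
Bags: B1 = {2, 4}  B2 = {3, 4}  B3 = {1, 2}
Tree: B1–B2, B1–B3
Each bag holds 2 vertices, so the decomposition has width 1, which upper-bounds the treewidth. G has an edge, so its treewidth is at least 1. Combining the bounds, tw(G) = 1.

1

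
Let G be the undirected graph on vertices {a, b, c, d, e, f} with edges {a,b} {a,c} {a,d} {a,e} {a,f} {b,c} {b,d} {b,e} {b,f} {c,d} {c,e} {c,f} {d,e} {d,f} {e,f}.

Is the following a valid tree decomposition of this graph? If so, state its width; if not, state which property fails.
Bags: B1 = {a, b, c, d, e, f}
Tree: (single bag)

Yes; width 5.

Checking the three conditions: (i) the bags cover all of {a, b, c, d, e, f}; (ii) for each edge, some bag contains both endpoints; (iii) the bags containing any fixed vertex form a subtree. All hold, so the decomposition is valid with width 6 − 1 = 5.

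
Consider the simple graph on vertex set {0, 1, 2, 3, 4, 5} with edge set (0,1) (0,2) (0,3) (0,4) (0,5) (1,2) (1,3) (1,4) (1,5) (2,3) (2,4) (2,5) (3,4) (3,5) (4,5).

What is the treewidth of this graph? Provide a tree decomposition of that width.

Treewidth 5.
One optimal decomposition is:
Bags: B1 = {0, 1, 2, 3, 4, 5}
Tree: (single bag)

A single bag containing all 6 vertices is trivially a valid decomposition of width 5. Conversely, {0, 1, 2, 3, 4, 5} is a clique of size 6, and the vertices of any clique must share a bag in every tree decomposition; so some bag has ≥ 6 vertices and tw(G) ≥ 5. Hence tw(G) = 5 exactly.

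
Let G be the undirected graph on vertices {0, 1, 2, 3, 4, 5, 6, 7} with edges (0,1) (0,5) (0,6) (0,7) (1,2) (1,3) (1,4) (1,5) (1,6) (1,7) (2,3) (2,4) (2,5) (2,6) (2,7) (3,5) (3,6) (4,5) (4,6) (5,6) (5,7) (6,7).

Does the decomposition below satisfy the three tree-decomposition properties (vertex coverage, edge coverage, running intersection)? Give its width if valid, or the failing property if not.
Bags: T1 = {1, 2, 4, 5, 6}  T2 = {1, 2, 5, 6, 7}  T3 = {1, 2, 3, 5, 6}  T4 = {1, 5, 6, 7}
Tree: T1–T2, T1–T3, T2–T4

A tree decomposition must satisfy three properties: every vertex lies in some bag; for every edge, both endpoints lie together in some bag; and for every vertex, the bags containing it form a connected subtree. Here vertex 0 appears in no bag, so the decomposition is invalid.

No — vertex 0 appears in no bag.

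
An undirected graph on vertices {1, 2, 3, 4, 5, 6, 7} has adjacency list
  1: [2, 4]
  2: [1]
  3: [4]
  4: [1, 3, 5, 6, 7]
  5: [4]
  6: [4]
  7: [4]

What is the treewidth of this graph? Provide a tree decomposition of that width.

Each bag holds 2 vertices, so the decomposition has width 1, which upper-bounds the treewidth. Any graph with an edge has treewidth ≥ 1, and G has the edge 7–4. Combining the bounds, tw(G) = 1.

Treewidth 1.
One optimal decomposition is:
Bags: B1 = {4, 7}  B2 = {3, 4}  B3 = {1, 4}  B4 = {1, 2}  B5 = {4, 6}  B6 = {4, 5}
Tree: B1–B2, B1–B3, B3–B4, B3–B5, B3–B6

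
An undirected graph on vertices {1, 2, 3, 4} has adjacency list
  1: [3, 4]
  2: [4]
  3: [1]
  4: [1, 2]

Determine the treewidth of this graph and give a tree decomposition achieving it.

Every bag has size at most 2, so the width is 2 − 1 = 1 and tw(G) ≤ 1. Any graph with an edge has treewidth ≥ 1, and G has the edge 3–1. The upper and lower bounds meet at 1, so that is the treewidth.

Treewidth 1.
One optimal decomposition is:
Bags: B1 = {1, 3}  B2 = {1, 4}  B3 = {2, 4}
Tree: B1–B2, B2–B3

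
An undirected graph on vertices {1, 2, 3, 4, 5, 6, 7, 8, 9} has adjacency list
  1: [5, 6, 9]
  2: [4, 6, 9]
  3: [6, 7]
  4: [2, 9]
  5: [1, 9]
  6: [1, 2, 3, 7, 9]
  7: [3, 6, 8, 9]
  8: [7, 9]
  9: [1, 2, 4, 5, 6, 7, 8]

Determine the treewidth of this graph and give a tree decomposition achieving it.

Treewidth 2.
One optimal decomposition is:
Bags: B1 = {2, 6, 9}  B2 = {6, 7, 9}  B3 = {1, 6, 9}  B4 = {7, 8, 9}  B5 = {1, 5, 9}  B6 = {3, 6, 7}  B7 = {2, 4, 9}
Tree: B1–B2, B2–B3, B2–B4, B3–B5, B2–B6, B1–B7

The largest bag has 3 vertices, giving width 2; this decomposition certifies tw(G) ≤ 2. For the lower bound, the 3 vertices {7, 8, 9} are pairwise adjacent, and any tree decomposition puts a clique entirely inside one bag — forcing width ≥ 2. Combining the bounds, tw(G) = 2.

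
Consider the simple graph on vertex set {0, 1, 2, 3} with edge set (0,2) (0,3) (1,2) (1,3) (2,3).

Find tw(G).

A width-2 tree decomposition is:
Bags: B1 = {0, 2, 3}  B2 = {1, 2, 3}
Tree: B1–B2
The largest bag has 3 vertices, giving width 2; this decomposition certifies tw(G) ≤ 2. For the lower bound, the 3 vertices {0, 2, 3} are pairwise adjacent, and any tree decomposition puts a clique entirely inside one bag — forcing width ≥ 2. Hence tw(G) = 2 exactly.

2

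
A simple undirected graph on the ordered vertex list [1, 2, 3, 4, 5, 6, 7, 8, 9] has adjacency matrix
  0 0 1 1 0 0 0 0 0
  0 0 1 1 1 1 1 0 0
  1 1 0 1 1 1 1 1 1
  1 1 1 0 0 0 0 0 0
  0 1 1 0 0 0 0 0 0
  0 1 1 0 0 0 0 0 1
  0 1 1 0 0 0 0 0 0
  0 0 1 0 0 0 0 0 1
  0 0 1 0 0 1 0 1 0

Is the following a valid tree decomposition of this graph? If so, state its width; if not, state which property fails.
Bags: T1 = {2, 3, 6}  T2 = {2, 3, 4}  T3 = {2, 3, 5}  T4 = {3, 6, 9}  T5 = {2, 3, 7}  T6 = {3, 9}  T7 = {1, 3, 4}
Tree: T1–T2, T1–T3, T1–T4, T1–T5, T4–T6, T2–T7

A tree decomposition must satisfy three properties: every vertex lies in some bag; for every edge, both endpoints lie together in some bag; and for every vertex, the bags containing it form a connected subtree. Here vertex 8 appears in no bag, so the decomposition is invalid.

No — vertex 8 appears in no bag.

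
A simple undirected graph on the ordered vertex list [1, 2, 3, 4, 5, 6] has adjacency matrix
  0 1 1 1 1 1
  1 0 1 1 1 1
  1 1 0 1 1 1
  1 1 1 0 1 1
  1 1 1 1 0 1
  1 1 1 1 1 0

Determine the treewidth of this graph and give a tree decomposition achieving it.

Treewidth 5.
One such decomposition:
Bags: B1 = {1, 2, 3, 4, 5, 6}
Tree: (single bag)

A single bag containing all 6 vertices is trivially a valid decomposition of width 5. On the other hand G contains the 6-clique {1, 2, 3, 4, 5, 6}. A clique must lie in a single bag of any decomposition, so no decomposition can have width below 5. Combining the bounds, tw(G) = 5.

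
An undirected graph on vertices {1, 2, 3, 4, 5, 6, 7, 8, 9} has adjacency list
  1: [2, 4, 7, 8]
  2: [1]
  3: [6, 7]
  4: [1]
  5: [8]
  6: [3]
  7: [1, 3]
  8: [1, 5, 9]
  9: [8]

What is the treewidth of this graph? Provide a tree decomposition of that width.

Each bag holds 2 vertices, so the decomposition has width 1, which upper-bounds the treewidth. G has an edge, so its treewidth is at least 1. The upper and lower bounds meet at 1, so that is the treewidth.

Treewidth 1.
One optimal decomposition is:
Bags: B1 = {8, 9}  B2 = {1, 8}  B3 = {1, 7}  B4 = {1, 2}  B5 = {3, 7}  B6 = {1, 4}  B7 = {5, 8}  B8 = {3, 6}
Tree: B1–B2, B2–B3, B3–B4, B3–B5, B4–B6, B2–B7, B5–B8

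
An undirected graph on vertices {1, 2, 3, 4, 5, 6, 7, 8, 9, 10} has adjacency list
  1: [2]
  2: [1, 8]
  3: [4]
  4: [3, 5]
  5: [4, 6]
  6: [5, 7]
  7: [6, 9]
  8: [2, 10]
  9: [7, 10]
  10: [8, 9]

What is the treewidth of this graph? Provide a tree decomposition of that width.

The largest bag has 2 vertices, giving width 1; this decomposition certifies tw(G) ≤ 1. Any graph with an edge has treewidth ≥ 1, and G has the edge 1–2. Hence tw(G) = 1 exactly.

Treewidth 1.
Bags: B1 = {1, 2}  B2 = {2, 8}  B3 = {8, 10}  B4 = {9, 10}  B5 = {7, 9}  B6 = {6, 7}  B7 = {5, 6}  B8 = {4, 5}  B9 = {3, 4}
Tree: B1–B2, B2–B3, B3–B4, B4–B5, B5–B6, B6–B7, B7–B8, B8–B9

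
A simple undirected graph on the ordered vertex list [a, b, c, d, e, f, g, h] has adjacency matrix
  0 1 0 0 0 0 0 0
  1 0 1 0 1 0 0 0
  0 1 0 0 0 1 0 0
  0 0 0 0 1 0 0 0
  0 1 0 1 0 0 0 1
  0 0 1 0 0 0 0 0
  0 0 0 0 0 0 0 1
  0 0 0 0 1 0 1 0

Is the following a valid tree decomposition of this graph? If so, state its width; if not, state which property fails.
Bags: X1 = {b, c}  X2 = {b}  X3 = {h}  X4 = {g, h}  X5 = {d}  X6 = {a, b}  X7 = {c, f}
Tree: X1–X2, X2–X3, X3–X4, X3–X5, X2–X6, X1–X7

A tree decomposition must satisfy three properties: every vertex lies in some bag; for every edge, both endpoints lie together in some bag; and for every vertex, the bags containing it form a connected subtree. Here vertex e appears in no bag, so the decomposition is invalid.

No — vertex e appears in no bag.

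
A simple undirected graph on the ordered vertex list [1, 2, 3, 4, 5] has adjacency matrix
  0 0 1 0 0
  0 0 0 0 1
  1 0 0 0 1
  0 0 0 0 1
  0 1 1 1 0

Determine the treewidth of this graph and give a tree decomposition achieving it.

Each bag holds 2 vertices, so the decomposition has width 1, which upper-bounds the treewidth. Since G has at least one edge (e.g. 3–5), it is not an edgeless graph, so tw(G) ≥ 1. Therefore the treewidth is 1.

Treewidth 1.
Bags: B1 = {3, 5}  B2 = {2, 5}  B3 = {1, 3}  B4 = {4, 5}
Tree: B1–B2, B1–B3, B2–B4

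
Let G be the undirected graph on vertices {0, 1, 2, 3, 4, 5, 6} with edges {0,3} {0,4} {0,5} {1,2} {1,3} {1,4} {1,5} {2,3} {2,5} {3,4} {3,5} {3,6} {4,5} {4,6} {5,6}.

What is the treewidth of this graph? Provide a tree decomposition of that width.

Each bag holds 4 vertices, so the decomposition has width 3, which upper-bounds the treewidth. Conversely, {1, 2, 3, 5} is a clique of size 4, and the vertices of any clique must share a bag in every tree decomposition; so some bag has ≥ 4 vertices and tw(G) ≥ 3. Combining the bounds, tw(G) = 3.

Treewidth 3.
Bags: B1 = {1, 3, 4, 5}  B2 = {1, 2, 3, 5}  B3 = {3, 4, 5, 6}  B4 = {0, 3, 4, 5}
Tree: B1–B2, B1–B3, B1–B4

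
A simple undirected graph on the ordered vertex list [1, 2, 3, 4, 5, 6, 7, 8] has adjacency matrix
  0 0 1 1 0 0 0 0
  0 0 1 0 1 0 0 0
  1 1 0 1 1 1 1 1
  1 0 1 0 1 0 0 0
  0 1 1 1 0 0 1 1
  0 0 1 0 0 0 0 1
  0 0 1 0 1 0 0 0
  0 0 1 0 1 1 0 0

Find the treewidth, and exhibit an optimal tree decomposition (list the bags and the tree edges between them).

Treewidth 2.
One optimal decomposition is:
Bags: B1 = {3, 4, 5}  B2 = {3, 5, 8}  B3 = {2, 3, 5}  B4 = {1, 3, 4}  B5 = {3, 6, 8}  B6 = {3, 5, 7}
Tree: B1–B2, B1–B3, B1–B4, B2–B5, B2–B6

The largest bag has 3 vertices, giving width 2; this decomposition certifies tw(G) ≤ 2. On the other hand G contains the 3-clique {1, 3, 4}. A clique must lie in a single bag of any decomposition, so no decomposition can have width below 2. Combining the bounds, tw(G) = 2.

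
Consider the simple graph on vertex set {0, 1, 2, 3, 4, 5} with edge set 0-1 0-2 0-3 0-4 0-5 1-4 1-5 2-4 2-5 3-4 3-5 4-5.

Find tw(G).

3

A width-3 tree decomposition is:
Bags: B1 = {0, 3, 4, 5}  B2 = {0, 1, 4, 5}  B3 = {0, 2, 4, 5}
Tree: B1–B2, B1–B3
The largest bag has 4 vertices, giving width 3; this decomposition certifies tw(G) ≤ 3. On the other hand G contains the 4-clique {0, 1, 4, 5}. A clique must lie in a single bag of any decomposition, so no decomposition can have width below 3. The upper and lower bounds meet at 3, so that is the treewidth.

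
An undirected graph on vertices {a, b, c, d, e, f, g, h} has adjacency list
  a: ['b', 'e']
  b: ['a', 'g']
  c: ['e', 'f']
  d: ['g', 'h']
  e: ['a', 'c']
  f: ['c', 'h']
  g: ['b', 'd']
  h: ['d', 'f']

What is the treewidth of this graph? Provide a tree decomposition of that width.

Treewidth 2.
One such decomposition:
Bags: B1 = {a, b, g}  B2 = {a, d, g}  B3 = {a, d, h}  B4 = {a, f, h}  B5 = {a, c, f}  B6 = {a, c, e}
Tree: B1–B2, B2–B3, B3–B4, B4–B5, B5–B6

The largest bag has 3 vertices, giving width 2; this decomposition certifies tw(G) ≤ 2. Since a–b–g–d–h–f–c–e–a is a cycle in G, G is not acyclic. Forests are exactly the graphs of treewidth ≤ 1, so tw(G) ≥ 2. Combining the bounds, tw(G) = 2.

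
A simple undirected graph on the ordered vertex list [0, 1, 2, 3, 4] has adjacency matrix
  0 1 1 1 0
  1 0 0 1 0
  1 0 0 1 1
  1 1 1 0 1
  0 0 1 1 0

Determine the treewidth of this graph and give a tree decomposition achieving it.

Every bag has size at most 3, so the width is 3 − 1 = 2 and tw(G) ≤ 2. For the lower bound, the 3 vertices {0, 1, 3} are pairwise adjacent, and any tree decomposition puts a clique entirely inside one bag — forcing width ≥ 2. Combining the bounds, tw(G) = 2.

Treewidth 2.
Bags: B1 = {2, 3, 4}  B2 = {0, 2, 3}  B3 = {0, 1, 3}
Tree: B1–B2, B2–B3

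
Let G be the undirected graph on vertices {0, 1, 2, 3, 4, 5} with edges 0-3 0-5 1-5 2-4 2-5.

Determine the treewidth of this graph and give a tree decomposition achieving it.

Treewidth 1.
Bags: B1 = {0, 5}  B2 = {1, 5}  B3 = {2, 5}  B4 = {0, 3}  B5 = {2, 4}
Tree: B1–B2, B2–B3, B1–B4, B3–B5

Every bag has size at most 2, so the width is 2 − 1 = 1 and tw(G) ≤ 1. G has an edge, so its treewidth is at least 1. Therefore the treewidth is 1.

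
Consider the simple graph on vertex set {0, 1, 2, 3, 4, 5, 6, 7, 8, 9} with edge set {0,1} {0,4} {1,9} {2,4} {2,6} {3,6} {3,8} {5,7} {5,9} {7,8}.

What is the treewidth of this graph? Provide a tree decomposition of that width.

Treewidth 2.
One optimal decomposition is:
Bags: B1 = {2, 3, 6}  B2 = {2, 3, 8}  B3 = {2, 7, 8}  B4 = {2, 5, 7}  B5 = {2, 5, 9}  B6 = {1, 2, 9}  B7 = {0, 1, 2}  B8 = {0, 2, 4}
Tree: B1–B2, B2–B3, B3–B4, B4–B5, B5–B6, B6–B7, B7–B8

The largest bag has 3 vertices, giving width 2; this decomposition certifies tw(G) ≤ 2. Since 2–6–3–8–7–5–9–1–0–4–2 is a cycle in G, G is not acyclic. Forests are exactly the graphs of treewidth ≤ 1, so tw(G) ≥ 2. Hence tw(G) = 2 exactly.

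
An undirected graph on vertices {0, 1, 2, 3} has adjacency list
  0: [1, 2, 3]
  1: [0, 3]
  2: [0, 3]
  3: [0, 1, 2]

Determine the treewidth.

2

A width-2 tree decomposition is:
Bags: B1 = {0, 2, 3}  B2 = {0, 1, 3}
Tree: B1–B2
Every bag has size at most 3, so the width is 3 − 1 = 2 and tw(G) ≤ 2. For the lower bound, the 3 vertices {0, 1, 3} are pairwise adjacent, and any tree decomposition puts a clique entirely inside one bag — forcing width ≥ 2. The upper and lower bounds meet at 2, so that is the treewidth.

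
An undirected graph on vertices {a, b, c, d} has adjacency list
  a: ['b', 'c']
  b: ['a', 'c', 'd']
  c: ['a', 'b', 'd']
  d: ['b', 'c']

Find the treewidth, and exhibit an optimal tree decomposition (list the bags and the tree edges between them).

The largest bag has 3 vertices, giving width 2; this decomposition certifies tw(G) ≤ 2. On the other hand G contains the 3-clique {b, c, d}. A clique must lie in a single bag of any decomposition, so no decomposition can have width below 2. Therefore the treewidth is 2.

Treewidth 2.
One optimal decomposition is:
Bags: B1 = {a, b, c}  B2 = {b, c, d}
Tree: B1–B2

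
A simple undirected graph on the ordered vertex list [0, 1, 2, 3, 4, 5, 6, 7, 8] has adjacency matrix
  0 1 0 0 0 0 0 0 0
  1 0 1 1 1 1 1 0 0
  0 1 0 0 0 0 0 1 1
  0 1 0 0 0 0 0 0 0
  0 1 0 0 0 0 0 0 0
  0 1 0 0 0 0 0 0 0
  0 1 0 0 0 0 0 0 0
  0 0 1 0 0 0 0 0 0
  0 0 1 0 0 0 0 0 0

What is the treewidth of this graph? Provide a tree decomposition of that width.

Treewidth 1.
One optimal decomposition is:
Bags: B1 = {1, 4}  B2 = {1, 2}  B3 = {0, 1}  B4 = {2, 8}  B5 = {1, 6}  B6 = {1, 5}  B7 = {2, 7}  B8 = {1, 3}
Tree: B1–B2, B2–B3, B2–B4, B2–B5, B1–B6, B2–B7, B3–B8

Each bag holds 2 vertices, so the decomposition has width 1, which upper-bounds the treewidth. G has an edge, so its treewidth is at least 1. Combining the bounds, tw(G) = 1.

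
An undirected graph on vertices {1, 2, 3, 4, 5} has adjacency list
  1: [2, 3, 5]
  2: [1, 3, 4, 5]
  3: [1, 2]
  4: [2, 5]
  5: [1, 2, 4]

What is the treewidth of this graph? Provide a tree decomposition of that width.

Treewidth 2.
Bags: B1 = {1, 2, 3}  B2 = {1, 2, 5}  B3 = {2, 4, 5}
Tree: B1–B2, B2–B3

Every bag has size at most 3, so the width is 3 − 1 = 2 and tw(G) ≤ 2. Conversely, {1, 2, 3} is a clique of size 3, and the vertices of any clique must share a bag in every tree decomposition; so some bag has ≥ 3 vertices and tw(G) ≥ 2. Combining the bounds, tw(G) = 2.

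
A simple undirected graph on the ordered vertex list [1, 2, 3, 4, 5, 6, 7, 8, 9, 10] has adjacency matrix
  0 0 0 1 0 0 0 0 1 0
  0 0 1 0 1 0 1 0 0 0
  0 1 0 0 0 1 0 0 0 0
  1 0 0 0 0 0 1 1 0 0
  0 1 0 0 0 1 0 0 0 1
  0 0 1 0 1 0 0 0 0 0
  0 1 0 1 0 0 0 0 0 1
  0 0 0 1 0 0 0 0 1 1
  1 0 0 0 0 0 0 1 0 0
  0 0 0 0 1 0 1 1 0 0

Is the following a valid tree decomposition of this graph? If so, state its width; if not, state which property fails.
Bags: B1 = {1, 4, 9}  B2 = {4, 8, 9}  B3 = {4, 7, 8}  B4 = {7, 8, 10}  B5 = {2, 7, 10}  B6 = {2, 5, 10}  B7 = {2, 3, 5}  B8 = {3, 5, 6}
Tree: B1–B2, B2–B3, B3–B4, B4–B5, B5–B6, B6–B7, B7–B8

Checking the three conditions: (i) the bags cover all of {1, 2, 3, 4, 5, 6, 7, 8, 9, 10}; (ii) for each edge, some bag contains both endpoints; (iii) the bags containing any fixed vertex form a subtree. All hold, so the decomposition is valid with width 3 − 1 = 2.

Yes; width 2.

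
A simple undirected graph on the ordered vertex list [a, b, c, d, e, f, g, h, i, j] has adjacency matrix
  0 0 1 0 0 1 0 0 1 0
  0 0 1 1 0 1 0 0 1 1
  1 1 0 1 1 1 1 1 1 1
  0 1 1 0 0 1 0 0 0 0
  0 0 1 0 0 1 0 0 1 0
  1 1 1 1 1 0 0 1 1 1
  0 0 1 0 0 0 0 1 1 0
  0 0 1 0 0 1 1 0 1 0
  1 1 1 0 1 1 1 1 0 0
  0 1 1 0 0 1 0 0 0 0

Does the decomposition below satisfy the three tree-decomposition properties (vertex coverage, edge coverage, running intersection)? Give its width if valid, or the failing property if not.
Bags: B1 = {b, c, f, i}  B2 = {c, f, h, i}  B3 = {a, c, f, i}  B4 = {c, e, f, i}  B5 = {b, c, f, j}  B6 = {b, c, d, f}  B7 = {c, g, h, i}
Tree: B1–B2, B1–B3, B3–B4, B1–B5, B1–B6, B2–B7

Vertex coverage: the bags together contain {a, b, c, d, e, f, g, h, i, j}, the full vertex set. Edge coverage: each edge of G has both endpoints in at least one bag. Running intersection: for every vertex, the bags containing it form a connected subtree. All three properties hold, so this is a valid tree decomposition of width max|bag| − 1 = 3, and hence tw(G) ≤ 3.

Yes; width 3.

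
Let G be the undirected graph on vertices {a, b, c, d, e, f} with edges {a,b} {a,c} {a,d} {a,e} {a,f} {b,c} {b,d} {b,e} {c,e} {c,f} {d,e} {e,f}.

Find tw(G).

A width-3 tree decomposition is:
Bags: B1 = {a, b, d, e}  B2 = {a, b, c, e}  B3 = {a, c, e, f}
Tree: B1–B2, B2–B3
The largest bag has 4 vertices, giving width 3; this decomposition certifies tw(G) ≤ 3. On the other hand G contains the 4-clique {a, b, d, e}. A clique must lie in a single bag of any decomposition, so no decomposition can have width below 3. Therefore the treewidth is 3.

3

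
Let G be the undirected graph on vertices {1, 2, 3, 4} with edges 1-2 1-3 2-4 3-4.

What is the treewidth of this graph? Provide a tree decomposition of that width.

Treewidth 2.
Bags: B1 = {1, 3, 4}  B2 = {1, 2, 4}
Tree: B1–B2

The largest bag has 3 vertices, giving width 2; this decomposition certifies tw(G) ≤ 2. Since 1–3–4–2–1 is a cycle in G, G is not acyclic. Forests are exactly the graphs of treewidth ≤ 1, so tw(G) ≥ 2. The upper and lower bounds meet at 2, so that is the treewidth.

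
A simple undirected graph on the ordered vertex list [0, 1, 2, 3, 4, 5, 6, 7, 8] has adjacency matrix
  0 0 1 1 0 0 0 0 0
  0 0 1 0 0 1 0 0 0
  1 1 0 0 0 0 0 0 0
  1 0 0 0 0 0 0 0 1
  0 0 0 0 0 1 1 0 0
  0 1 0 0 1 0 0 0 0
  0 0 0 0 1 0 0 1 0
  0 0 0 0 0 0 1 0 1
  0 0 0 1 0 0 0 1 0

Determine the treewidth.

A width-2 tree decomposition is:
Bags: B1 = {1, 2, 5}  B2 = {0, 2, 5}  B3 = {0, 3, 5}  B4 = {3, 5, 8}  B5 = {5, 7, 8}  B6 = {5, 6, 7}  B7 = {4, 5, 6}
Tree: B1–B2, B2–B3, B3–B4, B4–B5, B5–B6, B6–B7
Each bag holds 3 vertices, so the decomposition has width 2, which upper-bounds the treewidth. Since 5–1–2–0–3–8–7–6–4–5 is a cycle in G, G is not acyclic. Forests are exactly the graphs of treewidth ≤ 1, so tw(G) ≥ 2. Combining the bounds, tw(G) = 2.

2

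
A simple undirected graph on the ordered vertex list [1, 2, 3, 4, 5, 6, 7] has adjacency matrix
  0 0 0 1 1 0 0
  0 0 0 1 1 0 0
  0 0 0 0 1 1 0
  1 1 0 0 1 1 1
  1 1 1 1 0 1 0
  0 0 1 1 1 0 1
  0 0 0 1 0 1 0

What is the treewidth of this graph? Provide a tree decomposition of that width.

Treewidth 2.
Bags: B1 = {4, 5, 6}  B2 = {3, 5, 6}  B3 = {4, 6, 7}  B4 = {1, 4, 5}  B5 = {2, 4, 5}
Tree: B1–B2, B1–B3, B1–B4, B1–B5

Every bag has size at most 3, so the width is 3 − 1 = 2 and tw(G) ≤ 2. For the lower bound, the 3 vertices {3, 5, 6} are pairwise adjacent, and any tree decomposition puts a clique entirely inside one bag — forcing width ≥ 2. Combining the bounds, tw(G) = 2.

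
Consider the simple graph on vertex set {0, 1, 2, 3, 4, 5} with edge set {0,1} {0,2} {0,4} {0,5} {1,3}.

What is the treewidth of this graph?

A width-1 tree decomposition is:
Bags: B1 = {1, 3}  B2 = {0, 1}  B3 = {0, 4}  B4 = {0, 2}  B5 = {0, 5}
Tree: B1–B2, B2–B3, B3–B4, B4–B5
Each bag holds 2 vertices, so the decomposition has width 1, which upper-bounds the treewidth. Since G has at least one edge (e.g. 3–1), it is not an edgeless graph, so tw(G) ≥ 1. Therefore the treewidth is 1.

1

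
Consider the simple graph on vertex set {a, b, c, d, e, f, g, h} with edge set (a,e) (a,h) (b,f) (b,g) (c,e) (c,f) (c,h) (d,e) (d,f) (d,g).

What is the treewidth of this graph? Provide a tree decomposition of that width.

Every bag has size at most 3, so the width is 3 − 1 = 2 and tw(G) ≤ 2. The edges a–h–c–e–a form a cycle, so G is not a tree and its treewidth is at least 2. The upper and lower bounds meet at 2, so that is the treewidth.

Treewidth 2.
One optimal decomposition is:
Bags: B1 = {a, e, h}  B2 = {c, e, h}  B3 = {c, d, e}  B4 = {c, d, f}  B5 = {d, f, g}  B6 = {b, f, g}
Tree: B1–B2, B2–B3, B3–B4, B4–B5, B5–B6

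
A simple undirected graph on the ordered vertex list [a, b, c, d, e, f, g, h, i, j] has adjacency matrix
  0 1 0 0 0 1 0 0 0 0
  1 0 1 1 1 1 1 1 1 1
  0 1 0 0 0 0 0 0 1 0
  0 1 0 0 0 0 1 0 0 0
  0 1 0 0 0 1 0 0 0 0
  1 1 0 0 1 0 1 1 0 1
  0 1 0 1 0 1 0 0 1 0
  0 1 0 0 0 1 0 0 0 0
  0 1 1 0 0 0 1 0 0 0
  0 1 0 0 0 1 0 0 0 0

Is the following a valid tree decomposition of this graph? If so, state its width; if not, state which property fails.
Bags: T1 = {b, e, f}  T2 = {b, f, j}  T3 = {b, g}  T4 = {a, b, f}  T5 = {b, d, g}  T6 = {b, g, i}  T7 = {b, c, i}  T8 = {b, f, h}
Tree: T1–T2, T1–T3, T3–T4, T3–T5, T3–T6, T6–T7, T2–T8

A tree decomposition must satisfy three properties: every vertex lies in some bag; for every edge, both endpoints lie together in some bag; and for every vertex, the bags containing it form a connected subtree. Here edge (f,g) lies in no bag, so the decomposition is invalid.

No — edge (f,g) lies in no bag.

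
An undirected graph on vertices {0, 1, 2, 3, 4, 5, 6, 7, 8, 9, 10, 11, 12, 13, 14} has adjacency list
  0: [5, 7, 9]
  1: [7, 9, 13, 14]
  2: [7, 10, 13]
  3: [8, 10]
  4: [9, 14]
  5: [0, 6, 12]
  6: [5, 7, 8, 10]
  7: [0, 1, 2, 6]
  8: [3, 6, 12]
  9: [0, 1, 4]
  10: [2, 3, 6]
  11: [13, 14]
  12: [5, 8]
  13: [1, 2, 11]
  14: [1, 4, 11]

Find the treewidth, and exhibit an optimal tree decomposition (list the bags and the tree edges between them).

Every bag has size at most 4, so the width is 4 − 1 = 3 and tw(G) ≤ 3. For the lower bound: the 4 vertex sets {4,11,14}, {9}, {1}, {0,2,7,13} are disjoint, each induces a connected subgraph, and every pair is joined by at least one edge of G. Contracting each set to a single vertex therefore yields K_{4} as a minor, and since treewidth is minor-monotone, tw(G) ≥ tw(K_{4}) = 3. Hence tw(G) = 3 exactly.

Treewidth 3.
One optimal decomposition is:
Bags: B1 = {4, 9, 11, 14}  B2 = {1, 9, 11, 14}  B3 = {1, 9, 11, 13}  B4 = {0, 1, 9, 13}  B5 = {0, 1, 7, 13}  B6 = {0, 2, 7, 13}  B7 = {0, 2, 5, 7}  B8 = {2, 5, 6, 7}  B9 = {2, 5, 6, 10}  B10 = {5, 6, 10, 12}  B11 = {6, 8, 10, 12}  B12 = {3, 8, 10, 12}
Tree: B1–B2, B2–B3, B3–B4, B4–B5, B5–B6, B6–B7, B7–B8, B8–B9, B9–B10, B10–B11, B11–B12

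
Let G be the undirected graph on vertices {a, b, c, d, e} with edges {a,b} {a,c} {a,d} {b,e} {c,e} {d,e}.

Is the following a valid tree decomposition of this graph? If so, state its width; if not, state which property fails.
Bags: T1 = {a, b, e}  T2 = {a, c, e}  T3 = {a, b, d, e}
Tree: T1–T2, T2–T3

No — bags containing vertex b are not connected in the tree.

A tree decomposition must satisfy three properties: every vertex lies in some bag; for every edge, both endpoints lie together in some bag; and for every vertex, the bags containing it form a connected subtree. Here bags containing vertex b are not connected in the tree, so the decomposition is invalid.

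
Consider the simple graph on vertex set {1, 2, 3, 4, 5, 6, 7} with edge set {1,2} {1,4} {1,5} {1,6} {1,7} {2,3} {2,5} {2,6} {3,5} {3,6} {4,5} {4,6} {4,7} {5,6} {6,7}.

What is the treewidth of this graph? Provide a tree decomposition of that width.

Each bag holds 4 vertices, so the decomposition has width 3, which upper-bounds the treewidth. Conversely, {1, 2, 5, 6} is a clique of size 4, and the vertices of any clique must share a bag in every tree decomposition; so some bag has ≥ 4 vertices and tw(G) ≥ 3. Hence tw(G) = 3 exactly.

Treewidth 3.
One such decomposition:
Bags: B1 = {1, 4, 5, 6}  B2 = {1, 4, 6, 7}  B3 = {1, 2, 5, 6}  B4 = {2, 3, 5, 6}
Tree: B1–B2, B1–B3, B3–B4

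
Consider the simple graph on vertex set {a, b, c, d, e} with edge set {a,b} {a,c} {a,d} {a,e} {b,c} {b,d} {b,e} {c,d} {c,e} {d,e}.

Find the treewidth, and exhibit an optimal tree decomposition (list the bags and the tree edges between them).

A single bag containing all 5 vertices is trivially a valid decomposition of width 4. For the lower bound, the 5 vertices {a, b, c, d, e} are pairwise adjacent, and any tree decomposition puts a clique entirely inside one bag — forcing width ≥ 4. The upper and lower bounds meet at 4, so that is the treewidth.

Treewidth 4.
Bags: B1 = {a, b, c, d, e}
Tree: (single bag)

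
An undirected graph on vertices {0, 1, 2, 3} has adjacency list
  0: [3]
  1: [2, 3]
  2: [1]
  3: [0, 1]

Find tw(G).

1

A width-1 tree decomposition is:
Bags: B1 = {0, 3}  B2 = {1, 3}  B3 = {1, 2}
Tree: B1–B2, B2–B3
The largest bag has 2 vertices, giving width 1; this decomposition certifies tw(G) ≤ 1. G has an edge, so its treewidth is at least 1. Combining the bounds, tw(G) = 1.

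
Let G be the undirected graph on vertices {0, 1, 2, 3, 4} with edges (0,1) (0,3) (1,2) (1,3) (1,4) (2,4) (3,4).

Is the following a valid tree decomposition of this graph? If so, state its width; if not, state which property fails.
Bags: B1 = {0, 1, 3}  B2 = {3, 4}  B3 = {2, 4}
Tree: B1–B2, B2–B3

A tree decomposition must satisfy three properties: every vertex lies in some bag; for every edge, both endpoints lie together in some bag; and for every vertex, the bags containing it form a connected subtree. Here edge (1,4) lies in no bag, so the decomposition is invalid.

No — edge (1,4) lies in no bag.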